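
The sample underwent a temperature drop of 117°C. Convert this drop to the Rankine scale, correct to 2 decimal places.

210.60°R

Only the scale ratio 1.8 matters for a change in temperature.
117 × 1.8 = 210.60.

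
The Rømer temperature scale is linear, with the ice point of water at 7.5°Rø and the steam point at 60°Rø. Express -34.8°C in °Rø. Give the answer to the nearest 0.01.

-10.77°Rø

Linearly onto the Rømer scale: 7.5 + (-34.8000 / 100) × (60 - 7.5) = -10.77°Rø.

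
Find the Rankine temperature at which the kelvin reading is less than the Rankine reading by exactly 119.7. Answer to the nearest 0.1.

Let R be the Rankine reading. The kelvin reading is K = 5/9·R.
Require K - R = -119.7: (-4/9)·R = -119.7.
R = (-119.7) / (-4/9) = 269.3.

269.3°R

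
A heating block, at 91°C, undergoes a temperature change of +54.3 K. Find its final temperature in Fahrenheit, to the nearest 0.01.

293.54°F

The 54.3 K change is an interval; Kelvin and Celsius degrees are the same size, so ΔC = +54.3°C.
Final Celsius temperature: 91.0000 + 54.3000 = 145.3000°C.
In Fahrenheit: 145.3000 × 1.8 + 32 = 293.54°F.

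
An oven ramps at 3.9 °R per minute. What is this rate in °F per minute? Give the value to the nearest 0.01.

Since only a temperature interval is involved, the additive offset between the scales drops out.
A change of 1°R is a change of 1°F, so 3.9 × 1 = 3.90.

3.90 °F/minute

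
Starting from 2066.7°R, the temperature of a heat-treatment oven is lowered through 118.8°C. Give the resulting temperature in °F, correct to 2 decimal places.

Initial temperature in Celsius: (2066.7 - 491.67) × 5/9 = 875.0167°C.
Final Celsius temperature: 875.0167 - 118.8000 = 756.2167°C.
In Fahrenheit: 756.2167 × 1.8 + 32 = 1393.19°F.

1393.19°F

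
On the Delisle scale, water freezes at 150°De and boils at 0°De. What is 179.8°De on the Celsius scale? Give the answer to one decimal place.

Linear interpolation between the fixed points: C = (179.8 - 150) × 100 / (0 - 150) = -19.8667°C.

-19.9°C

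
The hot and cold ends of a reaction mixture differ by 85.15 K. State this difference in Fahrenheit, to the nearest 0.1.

Only the scale ratio 1.8 matters for a change in temperature.
85.15 × 1.8 = 153.3.

153.3°F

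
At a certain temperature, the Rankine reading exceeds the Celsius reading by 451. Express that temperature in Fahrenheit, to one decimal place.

-59.5°F

Let x be the Rankine reading; then the Celsius reading is 5/9·x - 273.15.
(5/9·x - 273.15) - x = -451  ⇒  (-4/9)·x = -177.85  ⇒  x = 400.1625°R.
In Celsius: (400.1625 - 491.67) × 5/9 = -50.8375°C.
In Fahrenheit: -50.8375 × 1.8 + 32 = -59.5°F.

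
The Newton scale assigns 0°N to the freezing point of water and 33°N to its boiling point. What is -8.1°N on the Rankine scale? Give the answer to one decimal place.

447.5°R

Linear interpolation between the fixed points: C = (-8.1 - 0) × 100 / (33 - 0) = -24.5455°C.
Then -24.5455 × 1.8 + 491.67 = 447.5°R.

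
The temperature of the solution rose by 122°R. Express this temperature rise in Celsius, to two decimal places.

67.78°C

Only the scale ratio 5/9 matters for a change in temperature.
122 × 5/9 = 67.78.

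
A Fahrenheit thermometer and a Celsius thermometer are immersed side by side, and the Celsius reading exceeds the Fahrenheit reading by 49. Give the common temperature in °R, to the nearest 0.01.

309.42°R

Let x be the Fahrenheit reading; then the Celsius reading is 5/9·x - 17.7778.
(5/9·x - 17.7778) - x = 49  ⇒  (-4/9)·x = 66.7778  ⇒  x = -150.2500°F.
In Celsius: (-150.25 - 32) × 5/9 = -101.2500°C.
In Rankine: -101.2500 × 1.8 + 491.67 = 309.42°R.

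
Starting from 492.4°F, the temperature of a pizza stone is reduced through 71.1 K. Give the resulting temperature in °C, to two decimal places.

184.68°C

Initial temperature in Celsius: (492.4 - 32) × 5/9 = 255.7778°C.
The 71.1 K change is an interval; Kelvin and Celsius degrees are the same size, so ΔC = -71.1°C.
Final Celsius temperature: 255.7778 - 71.1000 = 184.6778°C.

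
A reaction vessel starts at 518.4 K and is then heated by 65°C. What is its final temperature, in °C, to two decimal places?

310.25°C

Initial temperature in Celsius: 518.4 - 273.15 = 245.2500°C.
Final Celsius temperature: 245.2500 + 65.0000 = 310.2500°C.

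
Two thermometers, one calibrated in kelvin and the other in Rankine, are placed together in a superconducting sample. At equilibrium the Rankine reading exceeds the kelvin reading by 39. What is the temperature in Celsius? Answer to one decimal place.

-224.4°C

Let x be the kelvin reading; then the Rankine reading is 1.8·x.
(1.8·x) - x = 39  ⇒  (0.8)·x = 39  ⇒  x = 48.7500 K.
In Celsius: 48.75 - 273.15 = -224.4°C.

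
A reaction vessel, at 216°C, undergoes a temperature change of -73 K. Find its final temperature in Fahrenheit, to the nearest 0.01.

The 73 K change is an interval; Kelvin and Celsius degrees are the same size, so ΔC = -73°C.
Final Celsius temperature: 216.0000 - 73.0000 = 143.0000°C.
In Fahrenheit: 143.0000 × 1.8 + 32 = 289.40°F.

289.40°F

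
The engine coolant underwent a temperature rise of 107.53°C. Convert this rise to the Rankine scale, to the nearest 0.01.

For a temperature interval the offset drops out; only the factor 1.8 applies.
107.53 × 1.8 = 193.55.

193.55°R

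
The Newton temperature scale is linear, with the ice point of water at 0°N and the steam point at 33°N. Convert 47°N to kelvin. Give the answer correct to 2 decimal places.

415.57 K

Linear interpolation between the fixed points: C = (47 - 0) × 100 / (33 - 0) = 142.4242°C.
Then 142.4242 + 273.15 = 415.57 K.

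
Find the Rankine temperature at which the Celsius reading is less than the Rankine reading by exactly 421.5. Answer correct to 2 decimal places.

Let R be the Rankine reading. The Celsius reading is C = 5/9·R - 273.15.
Require C - R = -421.5: (-4/9)·R - 273.15 = -421.5.
R = (-421.5 + 273.15) / (-4/9) = 333.79.

333.79°R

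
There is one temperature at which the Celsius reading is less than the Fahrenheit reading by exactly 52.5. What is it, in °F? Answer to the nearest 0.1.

Let F be the Fahrenheit reading. The Celsius reading is C = 5/9·F - 17.7778.
Require C - F = -52.5: (-4/9)·F - 17.7778 = -52.5.
F = (-52.5 + 17.7778) / (-4/9) = 78.1.

78.1°F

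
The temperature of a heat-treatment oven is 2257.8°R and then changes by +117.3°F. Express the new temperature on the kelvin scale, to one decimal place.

1319.5 K

Initial temperature in Celsius: (2257.8 - 491.67) × 5/9 = 981.1833°C.
The 117.3°F change is an interval, so only the factor 5/9 applies: +117.3 × 5/9 = +65.1667°C.
Final Celsius temperature: 981.1833 + 65.1667 = 1046.3500°C.
In kelvin: 1046.3500 + 273.15 = 1319.5 K.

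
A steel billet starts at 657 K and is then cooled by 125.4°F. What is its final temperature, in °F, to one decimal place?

597.5°F

Initial temperature in Celsius: 657 - 273.15 = 383.8500°C.
The 125.4°F change is an interval, so only the factor 5/9 applies: -125.4 × 5/9 = -69.6667°C.
Final Celsius temperature: 383.8500 - 69.6667 = 314.1833°C.
In Fahrenheit: 314.1833 × 1.8 + 32 = 597.5°F.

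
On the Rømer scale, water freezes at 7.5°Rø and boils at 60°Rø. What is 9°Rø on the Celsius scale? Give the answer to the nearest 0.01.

2.86°C

Linear interpolation between the fixed points: C = (9 - 7.5) × 100 / (60 - 7.5) = 2.8571°C.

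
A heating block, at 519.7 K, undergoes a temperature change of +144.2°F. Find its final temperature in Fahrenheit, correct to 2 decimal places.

Initial temperature in Celsius: 519.7 - 273.15 = 246.5500°C.
The 144.2°F change is an interval, so only the factor 5/9 applies: +144.2 × 5/9 = +80.1111°C.
Final Celsius temperature: 246.5500 + 80.1111 = 326.6611°C.
In Fahrenheit: 326.6611 × 1.8 + 32 = 619.99°F.

619.99°F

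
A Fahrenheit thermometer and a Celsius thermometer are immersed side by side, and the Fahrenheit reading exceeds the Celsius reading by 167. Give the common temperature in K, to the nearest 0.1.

Let x be the Fahrenheit reading; then the Celsius reading is 5/9·x - 17.7778.
(5/9·x - 17.7778) - x = -167  ⇒  (-4/9)·x = -149.222  ⇒  x = 335.7500°F.
In Celsius: (335.75 - 32) × 5/9 = 168.7500°C.
In kelvin: 168.7500 + 273.15 = 441.9 K.

441.9 K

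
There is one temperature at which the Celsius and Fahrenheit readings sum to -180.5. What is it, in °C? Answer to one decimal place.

Let C be the Celsius reading. The Fahrenheit reading is F = 1.8·C + 32.
Require C + F = -180.5: (2.8)·C + 32 = -180.5.
C = (-180.5 - 32) / (2.8) = -75.9.

-75.9°C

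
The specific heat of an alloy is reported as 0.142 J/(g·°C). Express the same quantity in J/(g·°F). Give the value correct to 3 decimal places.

The quantity depends on a temperature interval, so only the ratio of degree sizes applies; the offset between the scales is irrelevant.
A change of 1°F is a change of 5/9°C, so per °F the value is 0.142 × 5/9 = 0.079.

0.079 J/(g·°F)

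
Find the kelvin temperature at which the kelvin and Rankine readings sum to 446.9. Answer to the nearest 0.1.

Let K be the kelvin reading. The Rankine reading is R = 1.8·K.
Require K + R = 446.9: (2.8)·K = 446.9.
K = (446.9) / (2.8) = 159.6.

159.6 K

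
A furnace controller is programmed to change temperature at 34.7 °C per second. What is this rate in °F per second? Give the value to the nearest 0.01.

Since only a temperature interval is involved, the additive offset between the scales drops out.
A change of 1°C is a change of 1.8°F, so 34.7 × 1.8 = 62.46.

62.46 °F/second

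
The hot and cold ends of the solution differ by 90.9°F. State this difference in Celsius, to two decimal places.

Only the scale ratio 5/9 matters for a change in temperature.
90.9 × 5/9 = 50.50.

50.50°C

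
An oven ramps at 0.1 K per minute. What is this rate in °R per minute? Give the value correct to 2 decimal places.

0.18 °R/minute

The quantity depends on a temperature interval, so only the ratio of degree sizes applies; the offset between the scales is irrelevant.
A change of 1 K is a change of 1.8°R, so 0.1 × 1.8 = 0.18.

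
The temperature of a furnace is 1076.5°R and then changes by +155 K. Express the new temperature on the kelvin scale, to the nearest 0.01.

753.06 K

Initial temperature in Celsius: (1076.5 - 491.67) × 5/9 = 324.9056°C.
The 155 K change is an interval; Kelvin and Celsius degrees are the same size, so ΔC = +155°C.
Final Celsius temperature: 324.9056 + 155.0000 = 479.9056°C.
In kelvin: 479.9056 + 273.15 = 753.06 K.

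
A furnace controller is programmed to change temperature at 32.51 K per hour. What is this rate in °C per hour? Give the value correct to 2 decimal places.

32.51 °C/hour

Since only a temperature interval is involved, the additive offset between the scales drops out.
A change of 1 K is a change of 1°C, so 32.51 × 1 = 32.51.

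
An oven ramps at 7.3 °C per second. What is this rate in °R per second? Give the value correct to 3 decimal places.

13.140 °R/second

The quantity depends on a temperature interval, so only the ratio of degree sizes applies; the offset between the scales is irrelevant.
A change of 1°C is a change of 1.8°R, so 7.3 × 1.8 = 13.140.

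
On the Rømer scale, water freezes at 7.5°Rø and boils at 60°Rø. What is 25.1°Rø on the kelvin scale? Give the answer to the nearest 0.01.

Linear interpolation between the fixed points: C = (25.1 - 7.5) × 100 / (60 - 7.5) = 33.5238°C.
Then 33.5238 + 273.15 = 306.67 K.

306.67 K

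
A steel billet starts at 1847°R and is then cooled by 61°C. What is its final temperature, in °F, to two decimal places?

Initial temperature in Celsius: (1847 - 491.67) × 5/9 = 752.9611°C.
Final Celsius temperature: 752.9611 - 61.0000 = 691.9611°C.
In Fahrenheit: 691.9611 × 1.8 + 32 = 1277.53°F.

1277.53°F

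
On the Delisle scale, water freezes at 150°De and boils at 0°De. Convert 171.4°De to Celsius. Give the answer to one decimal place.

Linear interpolation between the fixed points: C = (171.4 - 150) × 100 / (0 - 150) = -14.2667°C.

-14.3°C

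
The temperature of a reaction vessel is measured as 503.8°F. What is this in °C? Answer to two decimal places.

262.11°C

In Celsius: (503.8 - 32) × 5/9 = 262.1111°C.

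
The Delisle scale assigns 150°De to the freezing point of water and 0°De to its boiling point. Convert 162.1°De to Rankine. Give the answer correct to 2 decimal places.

Linear interpolation between the fixed points: C = (162.1 - 150) × 100 / (0 - 150) = -8.0667°C.
Then -8.0667 × 1.8 + 491.67 = 477.15°R.

477.15°R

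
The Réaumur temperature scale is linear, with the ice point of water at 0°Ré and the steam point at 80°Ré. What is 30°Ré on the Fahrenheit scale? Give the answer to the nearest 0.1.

99.5°F

Linear interpolation between the fixed points: C = (30 - 0) × 100 / (80 - 0) = 37.5000°C.
Then 37.5000 × 1.8 + 32 = 99.5°F.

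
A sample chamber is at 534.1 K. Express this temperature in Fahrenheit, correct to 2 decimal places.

In Celsius: 534.1 - 273.15 = 260.9500°C.
In Fahrenheit: 260.9500 × 1.8 + 32 = 501.71°F.

501.71°F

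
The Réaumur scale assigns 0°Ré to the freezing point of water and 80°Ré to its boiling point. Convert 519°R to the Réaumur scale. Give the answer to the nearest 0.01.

12.15°Ré

First in Celsius: (519 - 491.67) × 5/9 = 15.1833°C.
Linearly onto the Réaumur scale: 0 + (15.1833 / 100) × (80 - 0) = 12.15°Ré.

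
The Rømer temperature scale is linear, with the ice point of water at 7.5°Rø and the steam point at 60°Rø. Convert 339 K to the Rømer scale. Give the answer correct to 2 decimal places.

42.07°Rø

First in Celsius: 339 - 273.15 = 65.8500°C.
Linearly onto the Rømer scale: 7.5 + (65.8500 / 100) × (60 - 7.5) = 42.07°Rø.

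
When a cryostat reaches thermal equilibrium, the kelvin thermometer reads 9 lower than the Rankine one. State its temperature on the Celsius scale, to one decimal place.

-261.9°C

Let x be the Rankine reading; then the kelvin reading is 5/9·x.
(5/9·x) - x = -9  ⇒  (-4/9)·x = -9  ⇒  x = 20.2500°R.
In Celsius: (20.25 - 491.67) × 5/9 = -261.9°C.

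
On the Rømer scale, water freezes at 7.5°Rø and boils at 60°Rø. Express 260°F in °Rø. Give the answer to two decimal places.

First in Celsius: (260 - 32) × 5/9 = 126.6667°C.
Linearly onto the Rømer scale: 7.5 + (126.6667 / 100) × (60 - 7.5) = 74.00°Rø.

74.00°Rø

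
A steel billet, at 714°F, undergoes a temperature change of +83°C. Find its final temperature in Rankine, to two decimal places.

Initial temperature in Celsius: (714 - 32) × 5/9 = 378.8889°C.
Final Celsius temperature: 378.8889 + 83.0000 = 461.8889°C.
In Rankine: 461.8889 × 1.8 + 491.67 = 1323.07°R.

1323.07°R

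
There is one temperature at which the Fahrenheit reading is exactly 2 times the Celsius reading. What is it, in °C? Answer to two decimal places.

160.00°C

Let C be the Celsius reading. The Fahrenheit reading is F = 1.8·C + 32.
Require F = 2·C: 1.8·C + 32 = 2·C.
(-0.2)·C = -32  ⇒  C = 160.00.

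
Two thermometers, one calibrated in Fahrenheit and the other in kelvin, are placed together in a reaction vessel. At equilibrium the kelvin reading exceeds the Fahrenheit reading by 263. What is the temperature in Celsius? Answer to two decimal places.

Let x be the Fahrenheit reading; then the kelvin reading is 5/9·x + 255.372.
(5/9·x + 255.372) - x = 263  ⇒  (-4/9)·x = 7.62778  ⇒  x = -17.1625°F.
In Celsius: (-17.1625 - 32) × 5/9 = -27.31°C.

-27.31°C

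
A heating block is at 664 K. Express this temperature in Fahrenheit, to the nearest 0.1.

In Celsius: 664 - 273.15 = 390.8500°C.
In Fahrenheit: 390.8500 × 1.8 + 32 = 735.5°F.

735.5°F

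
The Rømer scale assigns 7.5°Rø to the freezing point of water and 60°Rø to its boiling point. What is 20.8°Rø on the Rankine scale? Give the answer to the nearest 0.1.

537.3°R

Linear interpolation between the fixed points: C = (20.8 - 7.5) × 100 / (60 - 7.5) = 25.3333°C.
Then 25.3333 × 1.8 + 491.67 = 537.3°R.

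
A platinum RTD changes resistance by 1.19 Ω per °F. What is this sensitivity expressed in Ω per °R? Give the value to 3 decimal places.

Since only a temperature interval is involved, the additive offset between the scales drops out.
A change of 1°R is a change of 1°F, so per °R the value is 1.19 × 1 = 1.190.

1.190 Ω per °R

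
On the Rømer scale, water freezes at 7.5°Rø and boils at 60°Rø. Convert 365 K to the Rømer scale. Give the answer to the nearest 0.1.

55.7°Rø

First in Celsius: 365 - 273.15 = 91.8500°C.
Linearly onto the Rømer scale: 7.5 + (91.8500 / 100) × (60 - 7.5) = 55.7°Rø.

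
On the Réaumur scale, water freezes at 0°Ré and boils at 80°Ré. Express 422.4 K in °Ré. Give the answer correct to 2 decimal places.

First in Celsius: 422.4 - 273.15 = 149.2500°C.
Linearly onto the Réaumur scale: 0 + (149.2500 / 100) × (80 - 0) = 119.40°Ré.

119.40°Ré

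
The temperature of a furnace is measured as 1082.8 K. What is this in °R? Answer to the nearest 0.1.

1949.0°R

In Celsius: 1082.8 - 273.15 = 809.6500°C.
In Rankine: 809.6500 × 1.8 + 491.67 = 1949.0°R.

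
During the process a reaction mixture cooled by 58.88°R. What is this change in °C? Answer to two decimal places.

32.71°C

Only the scale ratio 5/9 matters for a change in temperature.
58.88 × 5/9 = 32.71.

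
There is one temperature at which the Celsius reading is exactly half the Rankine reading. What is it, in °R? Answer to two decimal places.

4916.70°R

Let R be the Rankine reading. The Celsius reading is C = 5/9·R - 273.15.
Require C = 0.5·R: 5/9·R - 273.15 = 0.5·R.
(1/18)·R = 273.15  ⇒  R = 4916.70.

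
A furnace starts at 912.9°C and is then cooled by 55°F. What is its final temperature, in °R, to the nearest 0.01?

The 55°F change is an interval, so only the factor 5/9 applies: -55 × 5/9 = -30.5556°C.
Final Celsius temperature: 912.9000 - 30.5556 = 882.3444°C.
In Rankine: 882.3444 × 1.8 + 491.67 = 2079.89°R.

2079.89°R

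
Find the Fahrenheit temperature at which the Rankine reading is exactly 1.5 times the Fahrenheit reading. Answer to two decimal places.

919.34°F

Let F be the Fahrenheit reading. The Rankine reading is R = 1·F + 459.67.
Require R = 1.5·F: 1·F + 459.67 = 1.5·F.
(-0.5)·F = -459.67  ⇒  F = 919.34.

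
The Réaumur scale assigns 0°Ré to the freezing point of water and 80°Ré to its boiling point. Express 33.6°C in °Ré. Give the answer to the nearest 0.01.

Linearly onto the Réaumur scale: 0 + (33.6000 / 100) × (80 - 0) = 26.88°Ré.

26.88°Ré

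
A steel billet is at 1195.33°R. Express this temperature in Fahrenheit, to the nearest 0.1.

In Celsius: (1195.33 - 491.67) × 5/9 = 390.9222°C.
In Fahrenheit: 390.9222 × 1.8 + 32 = 735.7°F.

735.7°F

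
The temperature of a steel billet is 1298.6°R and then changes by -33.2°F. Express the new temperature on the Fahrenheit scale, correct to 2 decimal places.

805.73°F

Initial temperature in Celsius: (1298.6 - 491.67) × 5/9 = 448.2944°C.
The 33.2°F change is an interval, so only the factor 5/9 applies: -33.2 × 5/9 = -18.4444°C.
Final Celsius temperature: 448.2944 - 18.4444 = 429.8500°C.
In Fahrenheit: 429.8500 × 1.8 + 32 = 805.73°F.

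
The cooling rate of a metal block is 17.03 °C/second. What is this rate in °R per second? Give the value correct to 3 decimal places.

30.654 °R/second

Since only a temperature interval is involved, the additive offset between the scales drops out.
A change of 1°C is a change of 1.8°R, so 17.03 × 1.8 = 30.654.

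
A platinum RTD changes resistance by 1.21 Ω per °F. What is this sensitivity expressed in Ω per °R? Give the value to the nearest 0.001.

Since only a temperature interval is involved, the additive offset between the scales drops out.
A change of 1°R is a change of 1°F, so per °R the value is 1.21 × 1 = 1.210.

1.210 Ω per °R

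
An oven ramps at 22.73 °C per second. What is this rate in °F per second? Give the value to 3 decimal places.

40.914 °F/second

The quantity depends on a temperature interval, so only the ratio of degree sizes applies; the offset between the scales is irrelevant.
A change of 1°C is a change of 1.8°F, so 22.73 × 1.8 = 40.914.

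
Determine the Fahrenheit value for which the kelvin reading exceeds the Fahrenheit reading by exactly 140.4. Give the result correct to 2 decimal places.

Let F be the Fahrenheit reading. The kelvin reading is K = 5/9·F + 255.372.
Require K - F = 140.4: (-4/9)·F + 255.372 = 140.4.
F = (140.4 - 255.372) / (-4/9) = 258.69.

258.69°F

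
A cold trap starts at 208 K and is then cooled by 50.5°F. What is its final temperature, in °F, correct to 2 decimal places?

-135.77°F

Initial temperature in Celsius: 208 - 273.15 = -65.1500°C.
The 50.5°F change is an interval, so only the factor 5/9 applies: -50.5 × 5/9 = -28.0556°C.
Final Celsius temperature: -65.1500 - 28.0556 = -93.2056°C.
In Fahrenheit: -93.2056 × 1.8 + 32 = -135.77°F.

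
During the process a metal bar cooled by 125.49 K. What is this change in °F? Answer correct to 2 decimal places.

225.88°F

Only the scale ratio 1.8 matters for a change in temperature.
125.49 × 1.8 = 225.88.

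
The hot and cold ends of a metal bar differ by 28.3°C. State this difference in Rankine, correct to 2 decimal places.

Only the scale ratio 1.8 matters for a change in temperature.
28.3 × 1.8 = 50.94.

50.94°R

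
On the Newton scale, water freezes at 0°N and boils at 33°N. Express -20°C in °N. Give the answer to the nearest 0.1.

Linearly onto the Newton scale: 0 + (-20.0000 / 100) × (33 - 0) = -6.6°N.

-6.6°N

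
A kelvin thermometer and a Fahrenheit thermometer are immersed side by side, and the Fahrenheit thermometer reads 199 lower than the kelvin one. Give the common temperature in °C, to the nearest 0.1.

Let x be the kelvin reading; then the Fahrenheit reading is 1.8·x - 459.67.
(1.8·x - 459.67) - x = -199  ⇒  (0.8)·x = 260.67  ⇒  x = 325.8375 K.
In Celsius: 325.8375 - 273.15 = 52.7°C.

52.7°C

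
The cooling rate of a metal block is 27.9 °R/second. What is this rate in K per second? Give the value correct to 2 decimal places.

Since only a temperature interval is involved, the additive offset between the scales drops out.
A change of 1°R is a change of 5/9 K, so 27.9 × 5/9 = 15.50.

15.50 K/second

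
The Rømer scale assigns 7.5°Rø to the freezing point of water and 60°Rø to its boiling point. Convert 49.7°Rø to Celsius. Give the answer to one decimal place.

Linear interpolation between the fixed points: C = (49.7 - 7.5) × 100 / (60 - 7.5) = 80.3810°C.

80.4°C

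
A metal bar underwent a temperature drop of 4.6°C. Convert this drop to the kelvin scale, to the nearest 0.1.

4.6 K

Celsius and kelvin degrees are the same size, so the interval is unchanged: 4.6.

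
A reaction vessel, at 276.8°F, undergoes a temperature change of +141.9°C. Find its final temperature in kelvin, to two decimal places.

551.05 K

Initial temperature in Celsius: (276.8 - 32) × 5/9 = 136.0000°C.
Final Celsius temperature: 136.0000 + 141.9000 = 277.9000°C.
In kelvin: 277.9000 + 273.15 = 551.05 K.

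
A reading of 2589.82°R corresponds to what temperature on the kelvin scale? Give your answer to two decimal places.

In Celsius: (2589.82 - 491.67) × 5/9 = 1165.6389°C.
In kelvin: 1165.6389 + 273.15 = 1438.79 K.

1438.79 K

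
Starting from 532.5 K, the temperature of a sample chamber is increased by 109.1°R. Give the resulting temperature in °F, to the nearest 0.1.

Initial temperature in Celsius: 532.5 - 273.15 = 259.3500°C.
The 109.1°R change is an interval, so only the factor 5/9 applies: +109.1 × 5/9 = +60.6111°C.
Final Celsius temperature: 259.3500 + 60.6111 = 319.9611°C.
In Fahrenheit: 319.9611 × 1.8 + 32 = 607.9°F.

607.9°F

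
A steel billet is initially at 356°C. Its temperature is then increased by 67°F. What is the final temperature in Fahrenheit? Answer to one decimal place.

739.8°F

The 67°F change is an interval, so only the factor 5/9 applies: +67 × 5/9 = +37.2222°C.
Final Celsius temperature: 356.0000 + 37.2222 = 393.2222°C.
In Fahrenheit: 393.2222 × 1.8 + 32 = 739.8°F.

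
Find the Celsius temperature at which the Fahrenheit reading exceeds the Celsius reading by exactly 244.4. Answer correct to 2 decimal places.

Let C be the Celsius reading. The Fahrenheit reading is F = 1.8·C + 32.
Require F - C = 244.4: (0.8)·C + 32 = 244.4.
C = (244.4 - 32) / (0.8) = 265.50.

265.50°C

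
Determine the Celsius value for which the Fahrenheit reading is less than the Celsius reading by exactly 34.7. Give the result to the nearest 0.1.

-83.4°C

Let C be the Celsius reading. The Fahrenheit reading is F = 1.8·C + 32.
Require F - C = -34.7: (0.8)·C + 32 = -34.7.
C = (-34.7 - 32) / (0.8) = -83.4.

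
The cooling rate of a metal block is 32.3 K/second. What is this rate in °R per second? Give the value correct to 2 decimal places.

Since only a temperature interval is involved, the additive offset between the scales drops out.
A change of 1 K is a change of 1.8°R, so 32.3 × 1.8 = 58.14.

58.14 °R/second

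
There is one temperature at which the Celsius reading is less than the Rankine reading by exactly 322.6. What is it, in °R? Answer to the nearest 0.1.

Let R be the Rankine reading. The Celsius reading is C = 5/9·R - 273.15.
Require C - R = -322.6: (-4/9)·R - 273.15 = -322.6.
R = (-322.6 + 273.15) / (-4/9) = 111.3.

111.3°R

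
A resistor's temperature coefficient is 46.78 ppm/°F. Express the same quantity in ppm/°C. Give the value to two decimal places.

Since only a temperature interval is involved, the additive offset between the scales drops out.
A change of 1°C is a change of 1.8°F, so per °C the value is 46.78 × 1.8 = 84.20.

84.20 ppm/°C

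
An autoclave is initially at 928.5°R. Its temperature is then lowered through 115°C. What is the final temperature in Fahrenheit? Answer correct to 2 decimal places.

261.83°F

Initial temperature in Celsius: (928.5 - 491.67) × 5/9 = 242.6833°C.
Final Celsius temperature: 242.6833 - 115.0000 = 127.6833°C.
In Fahrenheit: 127.6833 × 1.8 + 32 = 261.83°F.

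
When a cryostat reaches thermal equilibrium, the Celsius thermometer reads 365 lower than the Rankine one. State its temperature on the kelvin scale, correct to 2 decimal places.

114.81 K

Let x be the Rankine reading; then the Celsius reading is 5/9·x - 273.15.
(5/9·x - 273.15) - x = -365  ⇒  (-4/9)·x = -91.85  ⇒  x = 206.6625°R.
In Celsius: (206.6625 - 491.67) × 5/9 = -158.3375°C.
In kelvin: -158.3375 + 273.15 = 114.81 K.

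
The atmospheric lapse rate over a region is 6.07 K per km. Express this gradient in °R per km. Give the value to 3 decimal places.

The quantity depends on a temperature interval, so only the ratio of degree sizes applies; the offset between the scales is irrelevant.
A change of 1 K is a change of 1.8°R, so 6.07 × 1.8 = 10.926.

10.926 °R/km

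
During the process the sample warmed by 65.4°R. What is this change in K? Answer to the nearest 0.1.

36.3 K

For a temperature interval the offset drops out; only the factor 5/9 applies.
65.4 × 5/9 = 36.3.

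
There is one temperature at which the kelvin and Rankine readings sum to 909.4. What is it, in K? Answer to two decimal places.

Let K be the kelvin reading. The Rankine reading is R = 1.8·K.
Require K + R = 909.4: (2.8)·K = 909.4.
K = (909.4) / (2.8) = 324.79.

324.79 K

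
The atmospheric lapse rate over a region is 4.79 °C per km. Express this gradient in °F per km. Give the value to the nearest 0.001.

8.622 °F/km

Since only a temperature interval is involved, the additive offset between the scales drops out.
A change of 1°C is a change of 1.8°F, so 4.79 × 1.8 = 8.622.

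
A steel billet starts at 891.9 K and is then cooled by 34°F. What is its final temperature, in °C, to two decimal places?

599.86°C

Initial temperature in Celsius: 891.9 - 273.15 = 618.7500°C.
The 34°F change is an interval, so only the factor 5/9 applies: -34 × 5/9 = -18.8889°C.
Final Celsius temperature: 618.7500 - 18.8889 = 599.8611°C.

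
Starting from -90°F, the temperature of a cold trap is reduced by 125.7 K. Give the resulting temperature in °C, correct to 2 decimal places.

-193.48°C

Initial temperature in Celsius: (-90 - 32) × 5/9 = -67.7778°C.
The 125.7 K change is an interval; Kelvin and Celsius degrees are the same size, so ΔC = -125.7°C.
Final Celsius temperature: -67.7778 - 125.7000 = -193.4778°C.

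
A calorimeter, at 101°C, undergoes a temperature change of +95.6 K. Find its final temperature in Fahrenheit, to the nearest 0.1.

385.9°F

The 95.6 K change is an interval; Kelvin and Celsius degrees are the same size, so ΔC = +95.6°C.
Final Celsius temperature: 101.0000 + 95.6000 = 196.6000°C.
In Fahrenheit: 196.6000 × 1.8 + 32 = 385.9°F.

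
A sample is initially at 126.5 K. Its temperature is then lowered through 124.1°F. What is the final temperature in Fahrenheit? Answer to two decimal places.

Initial temperature in Celsius: 126.5 - 273.15 = -146.6500°C.
The 124.1°F change is an interval, so only the factor 5/9 applies: -124.1 × 5/9 = -68.9444°C.
Final Celsius temperature: -146.6500 - 68.9444 = -215.5944°C.
In Fahrenheit: -215.5944 × 1.8 + 32 = -356.07°F.

-356.07°F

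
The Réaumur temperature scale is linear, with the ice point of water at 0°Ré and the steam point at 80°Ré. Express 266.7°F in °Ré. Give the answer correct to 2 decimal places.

First in Celsius: (266.7 - 32) × 5/9 = 130.3889°C.
Linearly onto the Réaumur scale: 0 + (130.3889 / 100) × (80 - 0) = 104.31°Ré.

104.31°Ré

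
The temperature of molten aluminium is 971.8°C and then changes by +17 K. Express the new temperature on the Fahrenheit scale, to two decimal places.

The 17 K change is an interval; Kelvin and Celsius degrees are the same size, so ΔC = +17°C.
Final Celsius temperature: 971.8000 + 17.0000 = 988.8000°C.
In Fahrenheit: 988.8000 × 1.8 + 32 = 1811.84°F.

1811.84°F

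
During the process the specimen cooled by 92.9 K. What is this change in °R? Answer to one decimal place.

For a temperature interval the offset drops out; only the factor 1.8 applies.
92.9 × 1.8 = 167.2.

167.2°R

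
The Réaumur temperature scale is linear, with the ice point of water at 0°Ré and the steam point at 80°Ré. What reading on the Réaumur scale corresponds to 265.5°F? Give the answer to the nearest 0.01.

First in Celsius: (265.5 - 32) × 5/9 = 129.7222°C.
Linearly onto the Réaumur scale: 0 + (129.7222 / 100) × (80 - 0) = 103.78°Ré.

103.78°Ré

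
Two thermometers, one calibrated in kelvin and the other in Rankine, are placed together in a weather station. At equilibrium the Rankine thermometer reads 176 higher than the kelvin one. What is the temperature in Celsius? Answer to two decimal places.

Let x be the kelvin reading; then the Rankine reading is 1.8·x.
(1.8·x) - x = 176  ⇒  (0.8)·x = 176  ⇒  x = 220.0000 K.
In Celsius: 220 - 273.15 = -53.15°C.

-53.15°C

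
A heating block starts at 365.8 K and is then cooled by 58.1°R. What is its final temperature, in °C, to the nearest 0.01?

Initial temperature in Celsius: 365.8 - 273.15 = 92.6500°C.
The 58.1°R change is an interval, so only the factor 5/9 applies: -58.1 × 5/9 = -32.2778°C.
Final Celsius temperature: 92.6500 - 32.2778 = 60.3722°C.

60.37°C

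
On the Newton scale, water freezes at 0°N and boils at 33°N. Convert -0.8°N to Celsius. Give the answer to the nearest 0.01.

-2.42°C

Linear interpolation between the fixed points: C = (-0.8 - 0) × 100 / (33 - 0) = -2.4242°C.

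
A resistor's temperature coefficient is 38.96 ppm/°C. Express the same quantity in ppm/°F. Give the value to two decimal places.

Since only a temperature interval is involved, the additive offset between the scales drops out.
A change of 1°F is a change of 5/9°C, so per °F the value is 38.96 × 5/9 = 21.64.

21.64 ppm/°F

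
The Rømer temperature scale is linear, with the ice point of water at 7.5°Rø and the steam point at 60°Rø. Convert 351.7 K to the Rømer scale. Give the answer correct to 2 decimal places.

First in Celsius: 351.7 - 273.15 = 78.5500°C.
Linearly onto the Rømer scale: 7.5 + (78.5500 / 100) × (60 - 7.5) = 48.74°Rø.

48.74°Rø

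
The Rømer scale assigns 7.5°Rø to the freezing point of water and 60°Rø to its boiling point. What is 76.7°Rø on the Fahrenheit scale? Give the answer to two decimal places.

269.26°F

Linear interpolation between the fixed points: C = (76.7 - 7.5) × 100 / (60 - 7.5) = 131.8095°C.
Then 131.8095 × 1.8 + 32 = 269.26°F.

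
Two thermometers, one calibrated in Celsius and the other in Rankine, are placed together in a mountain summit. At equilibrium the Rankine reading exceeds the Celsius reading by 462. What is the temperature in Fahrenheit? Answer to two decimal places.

-34.76°F

Let x be the Celsius reading; then the Rankine reading is 1.8·x + 491.67.
(1.8·x + 491.67) - x = 462  ⇒  (0.8)·x = -29.67  ⇒  x = -37.0875°C.
In Fahrenheit: -37.0875 × 1.8 + 32 = -34.76°F.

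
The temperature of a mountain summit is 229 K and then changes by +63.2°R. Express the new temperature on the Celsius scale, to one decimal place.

-9.0°C

Initial temperature in Celsius: 229 - 273.15 = -44.1500°C.
The 63.2°R change is an interval, so only the factor 5/9 applies: +63.2 × 5/9 = +35.1111°C.
Final Celsius temperature: -44.1500 + 35.1111 = -9.0389°C.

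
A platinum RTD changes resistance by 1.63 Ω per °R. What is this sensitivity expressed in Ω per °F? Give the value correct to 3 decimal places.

The quantity depends on a temperature interval, so only the ratio of degree sizes applies; the offset between the scales is irrelevant.
A change of 1°F is a change of 1°R, so per °F the value is 1.63 × 1 = 1.630.

1.630 Ω per °F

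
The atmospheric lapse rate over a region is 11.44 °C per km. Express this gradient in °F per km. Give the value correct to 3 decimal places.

The quantity depends on a temperature interval, so only the ratio of degree sizes applies; the offset between the scales is irrelevant.
A change of 1°C is a change of 1.8°F, so 11.44 × 1.8 = 20.592.

20.592 °F/km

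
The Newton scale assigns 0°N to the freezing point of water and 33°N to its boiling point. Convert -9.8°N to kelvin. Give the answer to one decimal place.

Linear interpolation between the fixed points: C = (-9.8 - 0) × 100 / (33 - 0) = -29.6970°C.
Then -29.6970 + 273.15 = 243.5 K.

243.5 K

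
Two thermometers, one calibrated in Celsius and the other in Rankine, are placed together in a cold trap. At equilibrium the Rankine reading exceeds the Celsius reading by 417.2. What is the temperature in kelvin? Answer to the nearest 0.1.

Let x be the Celsius reading; then the Rankine reading is 1.8·x + 491.67.
(1.8·x + 491.67) - x = 417.2  ⇒  (0.8)·x = -74.47  ⇒  x = -93.0875°C.
In kelvin: -93.0875 + 273.15 = 180.1 K.

180.1 K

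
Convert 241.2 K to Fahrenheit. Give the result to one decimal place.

-25.5°F

In Celsius: 241.2 - 273.15 = -31.9500°C.
In Fahrenheit: -31.9500 × 1.8 + 32 = -25.5°F.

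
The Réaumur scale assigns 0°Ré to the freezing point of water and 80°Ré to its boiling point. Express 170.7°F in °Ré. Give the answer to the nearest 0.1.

61.6°Ré

First in Celsius: (170.7 - 32) × 5/9 = 77.0556°C.
Linearly onto the Réaumur scale: 0 + (77.0556 / 100) × (80 - 0) = 61.6°Ré.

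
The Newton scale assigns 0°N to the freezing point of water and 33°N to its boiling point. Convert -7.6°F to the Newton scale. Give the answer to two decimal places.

First in Celsius: (-7.6 - 32) × 5/9 = -22.0000°C.
Linearly onto the Newton scale: 0 + (-22.0000 / 100) × (33 - 0) = -7.26°N.

-7.26°N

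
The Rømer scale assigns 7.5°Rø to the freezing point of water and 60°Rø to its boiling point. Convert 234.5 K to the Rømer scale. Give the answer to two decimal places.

First in Celsius: 234.5 - 273.15 = -38.6500°C.
Linearly onto the Rømer scale: 7.5 + (-38.6500 / 100) × (60 - 7.5) = -12.79°Rø.

-12.79°Rø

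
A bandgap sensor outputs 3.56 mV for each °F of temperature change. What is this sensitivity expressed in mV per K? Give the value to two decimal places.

6.41 mV per K

Since only a temperature interval is involved, the additive offset between the scales drops out.
A change of 1 K is a change of 1.8°F, so per K the value is 3.56 × 1.8 = 6.41.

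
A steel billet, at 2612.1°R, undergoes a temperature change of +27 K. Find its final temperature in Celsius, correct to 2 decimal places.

Initial temperature in Celsius: (2612.1 - 491.67) × 5/9 = 1178.0167°C.
The 27 K change is an interval; Kelvin and Celsius degrees are the same size, so ΔC = +27°C.
Final Celsius temperature: 1178.0167 + 27.0000 = 1205.0167°C.

1205.02°C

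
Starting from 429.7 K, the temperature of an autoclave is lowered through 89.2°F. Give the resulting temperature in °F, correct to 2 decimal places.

224.59°F

Initial temperature in Celsius: 429.7 - 273.15 = 156.5500°C.
The 89.2°F change is an interval, so only the factor 5/9 applies: -89.2 × 5/9 = -49.5556°C.
Final Celsius temperature: 156.5500 - 49.5556 = 106.9944°C.
In Fahrenheit: 106.9944 × 1.8 + 32 = 224.59°F.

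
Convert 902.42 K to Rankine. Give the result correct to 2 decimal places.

1624.36°R

In Celsius: 902.42 - 273.15 = 629.2700°C.
In Rankine: 629.2700 × 1.8 + 491.67 = 1624.36°R.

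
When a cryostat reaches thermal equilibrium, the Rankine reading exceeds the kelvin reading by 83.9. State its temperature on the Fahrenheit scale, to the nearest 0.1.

Let x be the kelvin reading; then the Rankine reading is 1.8·x.
(1.8·x) - x = 83.9  ⇒  (0.8)·x = 83.9  ⇒  x = 104.8750 K.
In Celsius: 104.875 - 273.15 = -168.2750°C.
In Fahrenheit: -168.2750 × 1.8 + 32 = -270.9°F.

-270.9°F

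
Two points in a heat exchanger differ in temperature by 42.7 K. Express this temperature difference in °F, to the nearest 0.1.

76.9°F

An interval of 1 K corresponds to 1.8°F.
42.7 × 1.8 = 76.9.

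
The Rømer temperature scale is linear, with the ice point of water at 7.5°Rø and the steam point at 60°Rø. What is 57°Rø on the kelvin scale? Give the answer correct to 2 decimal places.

Linear interpolation between the fixed points: C = (57 - 7.5) × 100 / (60 - 7.5) = 94.2857°C.
Then 94.2857 + 273.15 = 367.44 K.

367.44 K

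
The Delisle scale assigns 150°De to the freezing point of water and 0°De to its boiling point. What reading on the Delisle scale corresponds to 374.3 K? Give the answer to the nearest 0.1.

-1.7°De

First in Celsius: 374.3 - 273.15 = 101.1500°C.
Linearly onto the Delisle scale: 150 + (101.1500 / 100) × (0 - 150) = -1.7°De.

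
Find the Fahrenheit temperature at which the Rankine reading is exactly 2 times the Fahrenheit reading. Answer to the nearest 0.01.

459.67°F

Let F be the Fahrenheit reading. The Rankine reading is R = 1·F + 459.67.
Require R = 2·F: 1·F + 459.67 = 2·F.
(-1)·F = -459.67  ⇒  F = 459.67.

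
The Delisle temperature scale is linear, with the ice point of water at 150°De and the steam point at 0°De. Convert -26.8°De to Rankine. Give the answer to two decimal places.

703.83°R

Linear interpolation between the fixed points: C = (-26.8 - 150) × 100 / (0 - 150) = 117.8667°C.
Then 117.8667 × 1.8 + 491.67 = 703.83°R.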